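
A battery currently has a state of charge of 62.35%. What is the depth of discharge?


Complement of SOC: DOD = 100% - 62.35% = 37.65%

37.65%


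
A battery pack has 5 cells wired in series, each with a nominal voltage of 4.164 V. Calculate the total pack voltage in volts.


V_pack = n * V_cell = 5 * 4.164 = 20.82 V

20.82 V


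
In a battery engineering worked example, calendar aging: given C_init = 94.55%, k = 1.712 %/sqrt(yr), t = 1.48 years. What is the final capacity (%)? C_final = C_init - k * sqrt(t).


sqrt(t) = sqrt(1.48) = 1.2166
C_final = 94.55 - 1.712 * 1.2166 = 92.47%

92.47%


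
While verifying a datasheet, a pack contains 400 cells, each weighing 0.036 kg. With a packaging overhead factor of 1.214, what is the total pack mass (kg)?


m_pack = n * m_cell * overhead = 400 * 0.036 * 1.214 = 17.48 kg

17.48 kg


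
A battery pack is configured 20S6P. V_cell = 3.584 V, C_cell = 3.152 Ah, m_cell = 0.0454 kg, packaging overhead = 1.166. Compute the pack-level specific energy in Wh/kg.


Step 1: V_pack = 20 * 3.584 = 71.68 V
Step 2: C_pack = 6 * 3.152 = 18.912 Ah
Step 3: E_pack = V_pack * C_pack = 71.68 * 18.912 = 1355.6 Wh
Step 4: m_pack = 20 * 6 * 0.0454 * 1.166 = 6.3524 kg
Step 5: ED = E_pack / m_pack = 1355.6 / 6.3524 = 213.4 Wh/kg

213.4 Wh/kg


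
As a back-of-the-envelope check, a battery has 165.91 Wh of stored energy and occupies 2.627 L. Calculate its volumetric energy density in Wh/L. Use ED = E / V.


ED = E / V = 165.91 / 2.627 = 63.16 Wh/L

63.16 Wh/L


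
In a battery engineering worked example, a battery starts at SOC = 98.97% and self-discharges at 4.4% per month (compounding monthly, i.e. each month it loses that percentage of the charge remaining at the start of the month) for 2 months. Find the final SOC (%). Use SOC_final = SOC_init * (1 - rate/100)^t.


decay = (1 - 4.4/100)^2 = 0.91394
SOC_final = 98.97 * 0.91394 = 90.45%

90.45%


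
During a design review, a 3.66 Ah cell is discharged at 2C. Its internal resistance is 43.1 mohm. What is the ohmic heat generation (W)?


Convert: R = 43.1 mohm = 0.0431 ohm
Step 1: I = C_rate * capacity = 2 * 3.66 = 7.32 A
Step 2: Q = I^2 * R = 7.32^2 * 0.0431 = 53.582 * 0.0431 = 2.309 W

2.309 W


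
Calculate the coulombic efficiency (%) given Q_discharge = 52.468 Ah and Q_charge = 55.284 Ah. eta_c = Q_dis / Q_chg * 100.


Coulombic efficiency = 52.468/55.284 * 100% = 94.91%

94.91%


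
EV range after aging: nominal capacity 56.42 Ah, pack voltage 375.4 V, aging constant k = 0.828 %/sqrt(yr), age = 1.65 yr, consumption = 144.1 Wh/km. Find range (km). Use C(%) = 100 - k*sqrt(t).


Step 1: capacity retention = 100 - 0.828 * sqrt(1.65) = 100 - 0.828 * 1.2845 = 98.936%
Step 2: C_now = 56.42 * 98.936/100 = 55.82 Ah
Step 3: E_pack = V * C_now = 375.4 * 55.82 = 20955 Wh
Step 4: range = E_pack / consumption = 20955 / 144.1 = 145.4 km

145.4 km


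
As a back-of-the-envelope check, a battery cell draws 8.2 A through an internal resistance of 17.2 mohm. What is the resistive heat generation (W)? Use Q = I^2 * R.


Convert: R = 17.2 mohm = 0.0172 ohm
Q = I^2 * R = 8.2^2 * 0.0172 = 1.157 W

1.157 W


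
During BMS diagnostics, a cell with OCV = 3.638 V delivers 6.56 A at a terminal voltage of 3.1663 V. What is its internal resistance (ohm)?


R = (OCV - V) / I = (3.638 - 3.1663) / 6.56 = 0.07191 ohm

0.07191 ohm


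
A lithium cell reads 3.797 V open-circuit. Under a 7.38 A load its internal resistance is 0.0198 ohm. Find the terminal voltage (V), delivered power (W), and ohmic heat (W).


Step 1: V_terminal = OCV - I*R = 3.797 - 7.38 * 0.0198 = 3.6509 V
Step 2: P_out = V_terminal * I = 3.6509 * 7.38 = 26.94 W
Step 3: Q = I^2 * R = 7.38^2 * 0.0198 = 1.078 W

V=3.6509 V, P=26.94 W, Q=1.078 W


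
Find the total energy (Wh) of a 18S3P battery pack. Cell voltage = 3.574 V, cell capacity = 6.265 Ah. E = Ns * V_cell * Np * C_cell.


V_pack = 18 * 3.574 = 64.332 V
C_pack = 3 * 6.265 = 18.795 Ah
E = V_pack * C_pack = 64.332 * 18.795 = 1209 Wh

1209 Wh


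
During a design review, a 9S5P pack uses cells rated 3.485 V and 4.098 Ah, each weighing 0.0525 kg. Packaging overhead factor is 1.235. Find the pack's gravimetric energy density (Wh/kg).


Step 1: V_pack = 9 * 3.485 = 31.365 V
Step 2: C_pack = 5 * 4.098 = 20.49 Ah
Step 3: E_pack = V_pack * C_pack = 31.365 * 20.49 = 642.67 Wh
Step 4: m_pack = 9 * 5 * 0.0525 * 1.235 = 2.9177 kg
Step 5: ED = E_pack / m_pack = 642.67 / 2.9177 = 220.3 Wh/kg

220.3 Wh/kg


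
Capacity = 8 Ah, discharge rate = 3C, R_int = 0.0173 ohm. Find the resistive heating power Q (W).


Step 1: I = C_rate * capacity = 3 * 8 = 24 A
Step 2: Q = I^2 * R = 24^2 * 0.0173 = 576 * 0.0173 = 9.965 W

9.965 W


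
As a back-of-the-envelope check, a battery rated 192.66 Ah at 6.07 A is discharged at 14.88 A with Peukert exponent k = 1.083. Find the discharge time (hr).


Step 1: t_rated = C / I_rated = 192.66 / 6.07 = 31.74 hr
Step 2: ratio = 6.07 / 14.88 = 0.40793
Step 3: ratio^k = 0.40793^1.083 = 0.37867
Step 4: t = t_rated * ratio^k = 31.74 * 0.37867 = 12.02 hr

12.02 hr


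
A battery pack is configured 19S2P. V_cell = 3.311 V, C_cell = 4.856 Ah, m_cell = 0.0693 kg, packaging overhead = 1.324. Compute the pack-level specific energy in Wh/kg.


Step 1: V_pack = 19 * 3.311 = 62.909 V
Step 2: C_pack = 2 * 4.856 = 9.712 Ah
Step 3: E_pack = V_pack * C_pack = 62.909 * 9.712 = 610.97 Wh
Step 4: m_pack = 19 * 2 * 0.0693 * 1.324 = 3.4866 kg
Step 5: ED = E_pack / m_pack = 610.97 / 3.4866 = 175.2 Wh/kg

175.2 Wh/kg


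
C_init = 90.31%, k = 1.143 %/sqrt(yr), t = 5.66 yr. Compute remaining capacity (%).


sqrt(t) = sqrt(5.66) = 2.3791
C_final = 90.31 - 1.143 * 2.3791 = 87.59%

87.59%


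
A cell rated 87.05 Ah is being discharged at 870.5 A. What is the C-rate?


Rearranging: C_rate = 870.5 / 87.05 = 10C

10C


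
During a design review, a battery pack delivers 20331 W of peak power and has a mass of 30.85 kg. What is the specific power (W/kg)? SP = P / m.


SP = P / m = 20331 / 30.85 = 659.0 W/kg

659.0 W/kg


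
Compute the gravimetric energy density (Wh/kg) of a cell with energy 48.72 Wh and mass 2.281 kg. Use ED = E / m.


ED = E / m = 48.72 / 2.281 = 21.36 Wh/kg

21.36 Wh/kg


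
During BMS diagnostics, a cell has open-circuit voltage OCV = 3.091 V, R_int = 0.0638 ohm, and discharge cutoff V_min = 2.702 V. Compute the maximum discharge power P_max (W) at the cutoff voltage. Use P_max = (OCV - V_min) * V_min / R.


P_max = (OCV - V_min) * V_min / R = (3.091 - 2.702) * 2.702 / 0.0638 = 0.389 * 2.702 / 0.0638 = 16.47 W

16.47 W


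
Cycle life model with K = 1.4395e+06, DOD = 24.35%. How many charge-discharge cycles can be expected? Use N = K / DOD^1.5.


Step 1: DOD^1.5 = 24.35^1.5 = 120.16
Step 2: N = 1.4395e+06 / 120.16 = 11980 cycles

11980 cycles


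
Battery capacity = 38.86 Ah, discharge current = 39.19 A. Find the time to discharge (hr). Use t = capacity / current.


t = capacity / current = 38.86 / 39.19 = 0.9916 hr

0.9916 hr


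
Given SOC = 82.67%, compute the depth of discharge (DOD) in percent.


DOD = 100 - SOC = 100 - 82.67 = 17.33%

17.33%


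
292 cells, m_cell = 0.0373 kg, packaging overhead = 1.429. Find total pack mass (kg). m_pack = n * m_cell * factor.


m_pack = n * m_cell * overhead = 292 * 0.0373 * 1.429 = 15.56 kg

15.56 kg


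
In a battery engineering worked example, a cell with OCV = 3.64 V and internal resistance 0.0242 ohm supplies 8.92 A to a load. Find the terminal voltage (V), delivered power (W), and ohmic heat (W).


Step 1: V_terminal = OCV - I*R = 3.64 - 8.92 * 0.0242 = 3.4241 V
Step 2: P_out = V_terminal * I = 3.4241 * 8.92 = 30.54 W
Step 3: Q = I^2 * R = 8.92^2 * 0.0242 = 1.926 W

V=3.4241 V, P=30.54 W, Q=1.926 W


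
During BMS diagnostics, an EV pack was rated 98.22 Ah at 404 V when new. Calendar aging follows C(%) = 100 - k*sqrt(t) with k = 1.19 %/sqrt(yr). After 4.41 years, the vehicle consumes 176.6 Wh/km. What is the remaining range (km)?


Step 1: capacity retention = 100 - 1.19 * sqrt(4.41) = 100 - 1.19 * 2.1 = 97.501%
Step 2: C_now = 98.22 * 97.501/100 = 95.765 Ah
Step 3: E_pack = V * C_now = 404 * 95.765 = 38689 Wh
Step 4: range = E_pack / consumption = 38689 / 176.6 = 219.1 km

219.1 km


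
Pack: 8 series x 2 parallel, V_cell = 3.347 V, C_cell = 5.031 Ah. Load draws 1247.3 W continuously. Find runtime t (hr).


Step 1: E_pack = Ns * V_cell * Np * C_cell = 8 * 3.347 * 2 * 5.031 = 269.42 Wh
Step 2: t = E_pack / P = 269.42 / 1247.3 = 0.2160 hr

0.2160 hr


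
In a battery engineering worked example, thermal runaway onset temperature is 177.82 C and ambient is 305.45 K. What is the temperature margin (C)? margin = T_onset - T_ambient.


Convert: T_ambient = 305.45 K = 32.3 C
margin = 177.82 - 32.3 = 145.52 C

145.52 C


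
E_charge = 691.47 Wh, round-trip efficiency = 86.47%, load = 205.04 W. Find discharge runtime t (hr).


Step 1: E_discharge = eta/100 * E_charge = 86.47/100 * 691.47 = 597.91 Wh
Step 2: t = E_discharge / P = 597.91 / 205.04 = 2.916 hr

2.916 hr


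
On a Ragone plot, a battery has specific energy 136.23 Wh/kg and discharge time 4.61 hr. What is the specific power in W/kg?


Specific power = 136.23 Wh/kg / 4.61 hr = 29.55 W/kg

29.55 W/kg


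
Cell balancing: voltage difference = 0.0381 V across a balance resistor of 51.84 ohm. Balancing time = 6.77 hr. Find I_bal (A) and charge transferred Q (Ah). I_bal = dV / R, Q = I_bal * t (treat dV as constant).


First, Ohm's law: I_bal = 0.0381 V / 51.84 ohm = 7.3495e-04 A
Then Q = I * t = 7.3495e-04 A * 6.77 hr = 0.004976 Ah

I=7.3495e-04 A, Q=0.004976 Ah


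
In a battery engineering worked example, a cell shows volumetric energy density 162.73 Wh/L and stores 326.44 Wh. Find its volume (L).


V = E / ED = 326.44 / 162.73 = 2.006 L

2.006 L


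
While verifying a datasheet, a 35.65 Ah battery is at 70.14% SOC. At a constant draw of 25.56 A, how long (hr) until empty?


Step 1: remaining = SOC/100 * C_total = 70.14/100 * 35.65 = 25.005 Ah
Step 2: t = remaining / I = 25.005 / 25.56 = 0.9783 hr

0.9783 hr


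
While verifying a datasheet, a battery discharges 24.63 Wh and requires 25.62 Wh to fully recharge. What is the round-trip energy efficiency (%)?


Round-trip efficiency = 24.63/25.62 * 100% = 96.14%

96.14%


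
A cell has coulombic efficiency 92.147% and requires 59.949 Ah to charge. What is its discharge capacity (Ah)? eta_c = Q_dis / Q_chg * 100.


Q_dis = eta/100 * Q_chg = 92.147/100 * 59.949 = 55.24 Ah

55.24 Ah


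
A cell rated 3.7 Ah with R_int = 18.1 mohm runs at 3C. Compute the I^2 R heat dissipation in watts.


Convert: R = 18.1 mohm = 0.0181 ohm
Step 1: I = C_rate * capacity = 3 * 3.7 = 11.1 A
Step 2: Q = I^2 * R = 11.1^2 * 0.0181 = 123.21 * 0.0181 = 2.230 W

2.230 W


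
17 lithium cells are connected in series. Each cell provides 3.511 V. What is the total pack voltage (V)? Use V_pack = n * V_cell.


With 17 cells in series at 3.511 V each, V_pack = 59.687 V

59.687 V


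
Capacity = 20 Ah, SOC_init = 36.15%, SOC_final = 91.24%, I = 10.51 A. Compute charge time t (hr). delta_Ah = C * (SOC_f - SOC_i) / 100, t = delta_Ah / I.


delta_Ah = 20 * (91.24 - 36.15) / 100 = 11.018 Ah
t = delta_Ah / I = 11.018 / 10.51 = 1.048 hr

1.048 hr


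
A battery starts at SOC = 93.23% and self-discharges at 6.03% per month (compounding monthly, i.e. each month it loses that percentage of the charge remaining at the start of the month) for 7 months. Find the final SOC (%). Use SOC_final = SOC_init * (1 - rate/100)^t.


decay = (1 - 6.03/100)^7 = 0.64703
SOC_final = 93.23 * 0.64703 = 60.32%

60.32%


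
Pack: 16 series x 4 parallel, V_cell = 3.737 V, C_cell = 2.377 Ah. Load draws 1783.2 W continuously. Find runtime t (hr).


Step 1: E_pack = Ns * V_cell * Np * C_cell = 16 * 3.737 * 4 * 2.377 = 568.5 Wh
Step 2: t = E_pack / P = 568.5 / 1783.2 = 0.3188 hr

0.3188 hr


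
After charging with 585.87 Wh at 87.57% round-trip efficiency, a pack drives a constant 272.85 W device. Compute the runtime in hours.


Step 1: E_discharge = eta/100 * E_charge = 87.57/100 * 585.87 = 513.05 Wh
Step 2: t = E_discharge / P = 513.05 / 272.85 = 1.880 hr

1.880 hr


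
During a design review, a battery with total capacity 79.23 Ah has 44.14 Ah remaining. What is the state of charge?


SOC = (remaining / total) * 100 = (44.14 / 79.23) * 100 = 55.71%

55.71%


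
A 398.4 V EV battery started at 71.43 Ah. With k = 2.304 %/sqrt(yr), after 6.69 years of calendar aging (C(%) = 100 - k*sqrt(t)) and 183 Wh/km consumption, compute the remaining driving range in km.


Step 1: capacity retention = 100 - 2.304 * sqrt(6.69) = 100 - 2.304 * 2.5865 = 94.041%
Step 2: C_now = 71.43 * 94.041/100 = 67.173 Ah
Step 3: E_pack = V * C_now = 398.4 * 67.173 = 26762 Wh
Step 4: range = E_pack / consumption = 26762 / 183 = 146.2 km

146.2 km


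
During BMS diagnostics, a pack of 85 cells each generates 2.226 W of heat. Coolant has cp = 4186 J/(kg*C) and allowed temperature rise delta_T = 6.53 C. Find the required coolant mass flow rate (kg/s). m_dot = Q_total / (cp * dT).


Q_total = 85 * 2.226 = 189.21 W
m_dot = Q_total / (cp * dT) = 189.21 / (4186 * 6.53) = 0.006922 kg/s

0.006922 kg/s


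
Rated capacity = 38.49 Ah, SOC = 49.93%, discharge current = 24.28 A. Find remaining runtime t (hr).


Step 1: remaining = SOC/100 * C_total = 49.93/100 * 38.49 = 19.218 Ah
Step 2: t = remaining / I = 19.218 / 24.28 = 0.7915 hr

0.7915 hr


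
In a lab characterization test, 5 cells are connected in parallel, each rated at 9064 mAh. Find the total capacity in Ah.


Convert: C_cell = 9064 mAh = 9.064 Ah
C_total = 5 * 9.064 = 45.32 Ah

45.32 Ah


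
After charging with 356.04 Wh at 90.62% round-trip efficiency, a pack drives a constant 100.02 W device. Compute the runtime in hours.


Step 1: E_discharge = eta/100 * E_charge = 90.62/100 * 356.04 = 322.64 Wh
Step 2: t = E_discharge / P = 322.64 / 100.02 = 3.226 hr

3.226 hr


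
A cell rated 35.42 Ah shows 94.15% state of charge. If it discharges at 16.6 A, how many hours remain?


Step 1: remaining = SOC/100 * C_total = 94.15/100 * 35.42 = 33.348 Ah
Step 2: t = remaining / I = 33.348 / 16.6 = 2.009 hr

2.009 hr


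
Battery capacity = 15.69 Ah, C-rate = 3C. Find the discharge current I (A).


At 3C: I = 3 * 15.69 Ah = 47.07 A

47.07 A


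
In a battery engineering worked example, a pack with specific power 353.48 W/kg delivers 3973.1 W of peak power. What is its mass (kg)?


m = P / SP = 3973.1 / 353.48 = 11.24 kg

11.24 kg


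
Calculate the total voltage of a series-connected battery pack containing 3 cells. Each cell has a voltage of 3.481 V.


With 3 cells in series at 3.481 V each, V_pack = 10.443 V

10.443 V


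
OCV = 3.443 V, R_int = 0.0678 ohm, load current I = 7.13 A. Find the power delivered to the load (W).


Step 1: V_terminal = OCV - I*R = 3.443 - 7.13 * 0.0678 = 2.9596 V
Step 2: P_out = V_terminal * I = 2.9596 * 7.13 = 21.10 W

21.10 W


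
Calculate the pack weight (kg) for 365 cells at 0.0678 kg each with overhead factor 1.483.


m_pack = n * m_cell * overhead = 365 * 0.0678 * 1.483 = 36.70 kg

36.70 kg


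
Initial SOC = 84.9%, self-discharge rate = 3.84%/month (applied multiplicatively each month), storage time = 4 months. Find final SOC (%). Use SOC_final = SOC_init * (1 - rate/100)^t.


Monthly retention factor = 1 - 3.84/100 = 0.9616
Over 4 months: factor^4 = 0.85502
SOC_final = 84.9 * 0.85502 = 72.59%

72.59%


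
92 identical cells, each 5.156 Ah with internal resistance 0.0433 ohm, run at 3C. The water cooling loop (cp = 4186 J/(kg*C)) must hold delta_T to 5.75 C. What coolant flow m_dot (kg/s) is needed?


Step 1: I = 3 * 5.156 = 15.468 A
Step 2: Q_cell = I^2 * R = 15.468^2 * 0.0433 = 10.36 W
Step 3: Q_total = 92 * 10.36 = 953.12 W
Step 4: m_dot = Q_total / (cp * dT) = 953.12 / (4186 * 5.75) = 0.03960 kg/s

0.03960 kg/s


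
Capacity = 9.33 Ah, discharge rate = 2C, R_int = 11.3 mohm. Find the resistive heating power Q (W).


Convert: R = 11.3 mohm = 0.0113 ohm
Step 1: I = C_rate * capacity = 2 * 9.33 = 18.66 A
Step 2: Q = I^2 * R = 18.66^2 * 0.0113 = 348.2 * 0.0113 = 3.935 W

3.935 W


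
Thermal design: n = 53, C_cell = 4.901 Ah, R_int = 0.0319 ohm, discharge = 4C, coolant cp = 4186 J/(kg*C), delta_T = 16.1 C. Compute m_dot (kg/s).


Step 1: I = 4 * 4.901 = 19.604 A
Step 2: Q_cell = I^2 * R = 19.604^2 * 0.0319 = 12.26 W
Step 3: Q_total = 53 * 12.26 = 649.78 W
Step 4: m_dot = Q_total / (cp * dT) = 649.78 / (4186 * 16.1) = 0.009641 kg/s

0.009641 kg/s


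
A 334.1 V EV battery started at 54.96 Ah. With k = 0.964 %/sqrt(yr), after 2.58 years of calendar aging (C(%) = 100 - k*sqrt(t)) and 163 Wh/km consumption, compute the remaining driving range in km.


Step 1: capacity retention = 100 - 0.964 * sqrt(2.58) = 100 - 0.964 * 1.6062 = 98.452%
Step 2: C_now = 54.96 * 98.452/100 = 54.109 Ah
Step 3: E_pack = V * C_now = 334.1 * 54.109 = 18078 Wh
Step 4: range = E_pack / consumption = 18078 / 163 = 110.9 km

110.9 km


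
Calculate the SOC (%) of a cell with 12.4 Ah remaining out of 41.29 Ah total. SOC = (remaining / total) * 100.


SOC = (remaining / total) * 100 = (12.4 / 41.29) * 100 = 30.03%

30.03%


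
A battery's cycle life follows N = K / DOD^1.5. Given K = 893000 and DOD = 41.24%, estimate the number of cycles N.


Step 1: DOD^1.5 = 41.24^1.5 = 264.84
Step 2: N = 893000 / 264.84 = 3372 cycles

3372 cycles


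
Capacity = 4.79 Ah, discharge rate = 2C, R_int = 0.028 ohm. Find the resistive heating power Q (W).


Step 1: I = C_rate * capacity = 2 * 4.79 = 9.58 A
Step 2: Q = I^2 * R = 9.58^2 * 0.028 = 91.776 * 0.028 = 2.570 W

2.570 W


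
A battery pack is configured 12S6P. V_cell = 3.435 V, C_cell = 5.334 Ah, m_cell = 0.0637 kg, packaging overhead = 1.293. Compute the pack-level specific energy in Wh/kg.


Step 1: V_pack = 12 * 3.435 = 41.22 V
Step 2: C_pack = 6 * 5.334 = 32.004 Ah
Step 3: E_pack = V_pack * C_pack = 41.22 * 32.004 = 1319.2 Wh
Step 4: m_pack = 12 * 6 * 0.0637 * 1.293 = 5.9302 kg
Step 5: ED = E_pack / m_pack = 1319.2 / 5.9302 = 222.5 Wh/kg

222.5 Wh/kg


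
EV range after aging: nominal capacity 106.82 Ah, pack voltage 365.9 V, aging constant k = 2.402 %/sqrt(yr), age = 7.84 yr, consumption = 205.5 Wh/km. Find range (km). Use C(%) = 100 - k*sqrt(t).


Step 1: capacity retention = 100 - 2.402 * sqrt(7.84) = 100 - 2.402 * 2.8 = 93.274%
Step 2: C_now = 106.82 * 93.274/100 = 99.635 Ah
Step 3: E_pack = V * C_now = 365.9 * 99.635 = 36456 Wh
Step 4: range = E_pack / consumption = 36456 / 205.5 = 177.4 km

177.4 km


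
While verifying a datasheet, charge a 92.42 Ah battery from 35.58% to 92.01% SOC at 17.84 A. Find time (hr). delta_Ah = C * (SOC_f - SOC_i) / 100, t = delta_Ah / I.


Step 1: dSOC = 92.01% - 35.58% = 56.43%
Step 2: delta_Ah = 92.42 * 56.43 / 100 = 52.153 Ah
Step 3: t = 52.153 / 17.84 = 2.923 hr

2.923 hr


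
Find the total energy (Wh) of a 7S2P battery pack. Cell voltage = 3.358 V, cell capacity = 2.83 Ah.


V_pack = 7 * 3.358 = 23.506 V
C_pack = 2 * 2.83 = 5.66 Ah
E = V_pack * C_pack = 23.506 * 5.66 = 133.0 Wh

133.0 Wh


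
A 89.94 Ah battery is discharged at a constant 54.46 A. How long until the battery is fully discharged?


t = capacity / current = 89.94 / 54.46 = 1.651 hr

1.651 hr


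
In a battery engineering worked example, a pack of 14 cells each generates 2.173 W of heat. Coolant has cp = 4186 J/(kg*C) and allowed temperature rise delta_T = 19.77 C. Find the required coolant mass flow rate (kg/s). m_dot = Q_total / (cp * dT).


Q_total = 14 * 2.173 = 30.422 W
m_dot = Q_total / (cp * dT) = 30.422 / (4186 * 19.77) = 3.676e-04 kg/s

3.676e-04 kg/s


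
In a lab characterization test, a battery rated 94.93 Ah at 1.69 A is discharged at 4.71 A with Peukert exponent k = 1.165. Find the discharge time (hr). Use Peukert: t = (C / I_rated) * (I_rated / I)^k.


t_rated = C / I_rated = 94.93 / 1.69 = 56.172 hr
(I_rated/I)^k = (0.35881)^1.165 = 0.30298
t = t_rated * (I_rated/I)^k = 56.172 * 0.30298 = 17.02 hr

17.02 hr


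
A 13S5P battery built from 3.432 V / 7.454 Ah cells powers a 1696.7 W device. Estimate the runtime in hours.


Step 1: E_pack = Ns * V_cell * Np * C_cell = 13 * 3.432 * 5 * 7.454 = 1662.8 Wh
Step 2: t = E_pack / P = 1662.8 / 1696.7 = 0.9800 hr

0.9800 hr


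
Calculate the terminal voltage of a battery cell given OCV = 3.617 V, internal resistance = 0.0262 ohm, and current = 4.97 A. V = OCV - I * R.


IR drop = 4.97 * 0.0262 = 0.13021 V
V = 3.617 - 0.13021 = 3.487 V

3.487 V


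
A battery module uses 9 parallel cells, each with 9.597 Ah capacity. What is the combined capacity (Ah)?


Parallel capacities add: 9 * 9.597 Ah = 86.373 Ah

86.373 Ah


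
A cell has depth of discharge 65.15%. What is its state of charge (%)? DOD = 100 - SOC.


SOC = 100 - DOD = 100 - 65.15 = 34.85%

34.85%


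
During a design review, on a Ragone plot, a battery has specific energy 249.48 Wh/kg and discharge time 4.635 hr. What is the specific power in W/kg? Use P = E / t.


Specific power = 249.48 Wh/kg / 4.635 hr = 53.83 W/kg

53.83 W/kg


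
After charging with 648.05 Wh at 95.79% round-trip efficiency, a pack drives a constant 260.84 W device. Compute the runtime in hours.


Step 1: E_discharge = eta/100 * E_charge = 95.79/100 * 648.05 = 620.77 Wh
Step 2: t = E_discharge / P = 620.77 / 260.84 = 2.380 hr

2.380 hr


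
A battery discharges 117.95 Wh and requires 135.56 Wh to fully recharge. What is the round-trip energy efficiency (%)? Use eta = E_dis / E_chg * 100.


Round-trip efficiency = 117.95/135.56 * 100% = 87.01%

87.01%


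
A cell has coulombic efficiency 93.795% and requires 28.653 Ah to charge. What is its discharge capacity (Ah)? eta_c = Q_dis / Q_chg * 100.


Q_dis = eta/100 * Q_chg = 93.795/100 * 28.653 = 26.88 Ah

26.88 Ah


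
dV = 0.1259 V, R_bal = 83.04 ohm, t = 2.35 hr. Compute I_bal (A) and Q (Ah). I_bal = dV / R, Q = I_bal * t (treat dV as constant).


I_bal = dV / R = 0.1259 / 83.04 = 0.0015161 A
Q = I_bal * t = 0.0015161 * 2.35 = 0.003563 Ah

I=0.0015161 A, Q=0.003563 Ah


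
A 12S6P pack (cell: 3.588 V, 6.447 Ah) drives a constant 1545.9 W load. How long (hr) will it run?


Step 1: E_pack = Ns * V_cell * Np * C_cell = 12 * 3.588 * 6 * 6.447 = 1665.5 Wh
Step 2: t = E_pack / P = 1665.5 / 1545.9 = 1.077 hr

1.077 hr


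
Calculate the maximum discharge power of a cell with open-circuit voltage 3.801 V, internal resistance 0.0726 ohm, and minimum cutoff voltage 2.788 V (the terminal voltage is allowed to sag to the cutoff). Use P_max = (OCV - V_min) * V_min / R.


P_max = (OCV - V_min) * V_min / R = (3.801 - 2.788) * 2.788 / 0.0726 = 1.013 * 2.788 / 0.0726 = 38.90 W

38.90 W


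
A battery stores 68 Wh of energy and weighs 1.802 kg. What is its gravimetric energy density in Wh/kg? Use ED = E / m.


Specific energy = 68 Wh / 1.802 kg = 37.74 Wh/kg

37.74 Wh/kg


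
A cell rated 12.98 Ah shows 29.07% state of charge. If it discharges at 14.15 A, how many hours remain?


Step 1: remaining = SOC/100 * C_total = 29.07/100 * 12.98 = 3.7733 Ah
Step 2: t = remaining / I = 3.7733 / 14.15 = 0.2667 hr

0.2667 hr


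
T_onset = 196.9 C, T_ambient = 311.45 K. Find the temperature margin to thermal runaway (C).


Convert: T_ambient = 311.45 K = 38.3 C
margin = 196.9 - 38.3 = 158.6 C

158.6 C


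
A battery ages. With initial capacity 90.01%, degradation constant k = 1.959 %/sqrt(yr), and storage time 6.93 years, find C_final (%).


Step 1: sqrt(6.93 yr) = 2.6325
Step 2: drop = 1.959 * 2.6325 = 5.1571
Step 3: C_final = 90.01 - 5.1571 = 84.85%

84.85%


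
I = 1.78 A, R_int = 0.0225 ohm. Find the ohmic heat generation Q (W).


Q = I^2 * R = 1.78^2 * 0.0225 = 0.07129 W

0.07129 W


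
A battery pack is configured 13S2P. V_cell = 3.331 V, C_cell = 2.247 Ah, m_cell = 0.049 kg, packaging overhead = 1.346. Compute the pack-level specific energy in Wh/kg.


Step 1: V_pack = 13 * 3.331 = 43.303 V
Step 2: C_pack = 2 * 2.247 = 4.494 Ah
Step 3: E_pack = V_pack * C_pack = 43.303 * 4.494 = 194.6 Wh
Step 4: m_pack = 13 * 2 * 0.049 * 1.346 = 1.7148 kg
Step 5: ED = E_pack / m_pack = 194.6 / 1.7148 = 113.5 Wh/kg

113.5 Wh/kg


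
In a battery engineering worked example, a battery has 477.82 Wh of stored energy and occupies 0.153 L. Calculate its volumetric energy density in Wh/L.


Volumetric ED = 477.82 Wh / 0.153 L = 3123 Wh/L

3123 Wh/L


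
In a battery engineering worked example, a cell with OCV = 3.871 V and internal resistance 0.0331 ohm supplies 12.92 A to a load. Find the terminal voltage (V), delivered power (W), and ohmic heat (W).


Step 1: V_terminal = OCV - I*R = 3.871 - 12.92 * 0.0331 = 3.4433 V
Step 2: P_out = V_terminal * I = 3.4433 * 12.92 = 44.49 W
Step 3: Q = I^2 * R = 12.92^2 * 0.0331 = 5.525 W

V=3.4433 V, P=44.49 W, Q=5.525 W


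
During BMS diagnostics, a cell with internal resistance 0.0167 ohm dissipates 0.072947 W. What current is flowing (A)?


I = sqrt(Q / R) = sqrt(0.072947 / 0.0167) = sqrt(4.3681) = 2.090 A

2.090 A


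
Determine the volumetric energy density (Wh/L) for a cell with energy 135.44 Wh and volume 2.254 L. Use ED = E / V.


ED = E / V = 135.44 / 2.254 = 60.09 Wh/L

60.09 Wh/L


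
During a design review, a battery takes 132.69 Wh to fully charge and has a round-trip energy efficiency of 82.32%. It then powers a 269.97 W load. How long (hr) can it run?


Step 1: E_discharge = eta/100 * E_charge = 82.32/100 * 132.69 = 109.23 Wh
Step 2: t = E_discharge / P = 109.23 / 269.97 = 0.4046 hr

0.4046 hr


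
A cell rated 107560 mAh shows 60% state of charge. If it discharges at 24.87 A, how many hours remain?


Convert: C_total = 107560 mAh = 107.56 Ah
Step 1: remaining = SOC/100 * C_total = 60/100 * 107.56 = 64.536 Ah
Step 2: t = remaining / I = 64.536 / 24.87 = 2.595 hr

2.595 hr


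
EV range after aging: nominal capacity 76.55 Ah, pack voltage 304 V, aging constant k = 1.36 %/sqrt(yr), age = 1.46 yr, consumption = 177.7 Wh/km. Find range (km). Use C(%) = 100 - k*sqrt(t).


Step 1: capacity retention = 100 - 1.36 * sqrt(1.46) = 100 - 1.36 * 1.2083 = 98.357%
Step 2: C_now = 76.55 * 98.357/100 = 75.292 Ah
Step 3: E_pack = V * C_now = 304 * 75.292 = 22889 Wh
Step 4: range = E_pack / consumption = 22889 / 177.7 = 128.8 km

128.8 km


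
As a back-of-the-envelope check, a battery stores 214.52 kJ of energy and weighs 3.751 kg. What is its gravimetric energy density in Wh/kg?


Convert: E = 214.52 kJ = 59.589 Wh
ED = E / m = 59.589 / 3.751 = 15.89 Wh/kg

15.89 Wh/kg


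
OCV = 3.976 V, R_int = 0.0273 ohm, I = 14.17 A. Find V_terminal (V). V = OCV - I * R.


IR drop = 14.17 * 0.0273 = 0.38684 V
V = 3.976 - 0.38684 = 3.589 V

3.589 V


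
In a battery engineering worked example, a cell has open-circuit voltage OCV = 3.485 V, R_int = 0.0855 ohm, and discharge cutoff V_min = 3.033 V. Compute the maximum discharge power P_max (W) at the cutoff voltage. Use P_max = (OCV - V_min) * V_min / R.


dV = OCV - V_min = 0.452 V (so I_max = dV / R)
P_max = dV * V_min / R = 0.452 * 3.033 / 0.0855 = 16.03 W

16.03 W


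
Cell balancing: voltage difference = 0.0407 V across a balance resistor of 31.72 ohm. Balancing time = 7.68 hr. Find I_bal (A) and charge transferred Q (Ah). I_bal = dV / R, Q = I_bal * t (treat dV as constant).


I_bal = dV / R = 0.0407 / 31.72 = 0.0012831 A
Q = I_bal * t = 0.0012831 * 7.68 = 0.009854 Ah

I=0.0012831 A, Q=0.009854 Ah


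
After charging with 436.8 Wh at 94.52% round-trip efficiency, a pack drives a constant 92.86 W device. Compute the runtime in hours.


Step 1: E_discharge = eta/100 * E_charge = 94.52/100 * 436.8 = 412.86 Wh
Step 2: t = E_discharge / P = 412.86 / 92.86 = 4.446 hr

4.446 hr


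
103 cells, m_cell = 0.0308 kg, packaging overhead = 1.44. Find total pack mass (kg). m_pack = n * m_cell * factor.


Cell mass sum = 103 * 0.0308 = 3.1724 kg
With overhead 1.44: m_pack = 3.1724 * 1.44 = 4.568 kg

4.568 kg


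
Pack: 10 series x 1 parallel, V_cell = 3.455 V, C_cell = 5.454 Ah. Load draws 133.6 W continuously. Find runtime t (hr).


Step 1: E_pack = Ns * V_cell * Np * C_cell = 10 * 3.455 * 1 * 5.454 = 188.44 Wh
Step 2: t = E_pack / P = 188.44 / 133.6 = 1.410 hr

1.410 hr


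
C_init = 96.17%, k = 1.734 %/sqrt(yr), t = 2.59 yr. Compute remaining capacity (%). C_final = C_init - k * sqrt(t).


sqrt(t) = sqrt(2.59) = 1.6093
C_final = 96.17 - 1.734 * 1.6093 = 93.38%

93.38%


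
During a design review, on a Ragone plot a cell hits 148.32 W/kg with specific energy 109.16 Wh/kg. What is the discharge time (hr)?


t = E / P = 109.16 / 148.32 = 0.7360 hr

0.7360 hr


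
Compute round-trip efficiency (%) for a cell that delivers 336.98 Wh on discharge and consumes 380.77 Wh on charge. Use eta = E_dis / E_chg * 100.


eta_e = E_dis / E_chg * 100 = 336.98 / 380.77 * 100 = 88.50%

88.50%


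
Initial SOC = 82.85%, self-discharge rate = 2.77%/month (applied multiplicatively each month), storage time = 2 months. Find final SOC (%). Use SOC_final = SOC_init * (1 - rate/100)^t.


decay = (1 - 2.77/100)^2 = 0.94537
SOC_final = 82.85 * 0.94537 = 78.32%

78.32%


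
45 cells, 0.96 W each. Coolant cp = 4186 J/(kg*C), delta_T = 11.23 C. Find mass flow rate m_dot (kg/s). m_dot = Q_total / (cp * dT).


Step 1: Total heat Q = 45 * 0.96 W = 43.2 W
Step 2: denom = cp * dT = 4186 * 11.23 = 47009
Step 3: m_dot = 43.2 / 47009 = 9.190e-04 kg/s

9.190e-04 kg/s


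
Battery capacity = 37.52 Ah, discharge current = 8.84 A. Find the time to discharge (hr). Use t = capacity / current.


Runtime = 37.52 Ah / 8.84 A = 4.244 hr

4.244 hr


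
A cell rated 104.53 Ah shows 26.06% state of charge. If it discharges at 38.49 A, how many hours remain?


Step 1: remaining = SOC/100 * C_total = 26.06/100 * 104.53 = 27.241 Ah
Step 2: t = remaining / I = 27.241 / 38.49 = 0.7077 hr

0.7077 hr


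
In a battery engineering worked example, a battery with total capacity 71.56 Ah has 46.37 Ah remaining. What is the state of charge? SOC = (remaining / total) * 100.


SOC% = 46.37 / 71.56 * 100 = 64.80%

64.80%


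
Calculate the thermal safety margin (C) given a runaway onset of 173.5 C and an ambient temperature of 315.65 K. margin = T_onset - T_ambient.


Convert: T_ambient = 315.65 K = 42.5 C
margin = 173.5 - 42.5 = 131 C

131 C


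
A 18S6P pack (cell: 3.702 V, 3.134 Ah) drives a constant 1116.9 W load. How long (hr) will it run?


Step 1: E_pack = Ns * V_cell * Np * C_cell = 18 * 3.702 * 6 * 3.134 = 1253 Wh
Step 2: t = E_pack / P = 1253 / 1116.9 = 1.122 hr

1.122 hr


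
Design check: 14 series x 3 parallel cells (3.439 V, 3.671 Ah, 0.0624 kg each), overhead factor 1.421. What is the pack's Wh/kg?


Step 1: V_pack = 14 * 3.439 = 48.146 V
Step 2: C_pack = 3 * 3.671 = 11.013 Ah
Step 3: E_pack = V_pack * C_pack = 48.146 * 11.013 = 530.23 Wh
Step 4: m_pack = 14 * 3 * 0.0624 * 1.421 = 3.7242 kg
Step 5: ED = E_pack / m_pack = 530.23 / 3.7242 = 142.4 Wh/kg

142.4 Wh/kg


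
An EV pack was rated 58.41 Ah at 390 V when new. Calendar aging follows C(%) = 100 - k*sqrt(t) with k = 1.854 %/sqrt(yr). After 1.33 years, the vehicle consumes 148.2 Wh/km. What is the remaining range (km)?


Step 1: capacity retention = 100 - 1.854 * sqrt(1.33) = 100 - 1.854 * 1.1533 = 97.862%
Step 2: C_now = 58.41 * 97.862/100 = 57.161 Ah
Step 3: E_pack = V * C_now = 390 * 57.161 = 22293 Wh
Step 4: range = E_pack / consumption = 22293 / 148.2 = 150.4 km

150.4 km


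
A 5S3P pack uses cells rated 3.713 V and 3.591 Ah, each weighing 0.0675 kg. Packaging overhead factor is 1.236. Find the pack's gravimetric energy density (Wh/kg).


Step 1: V_pack = 5 * 3.713 = 18.565 V
Step 2: C_pack = 3 * 3.591 = 10.773 Ah
Step 3: E_pack = V_pack * C_pack = 18.565 * 10.773 = 200 Wh
Step 4: m_pack = 5 * 3 * 0.0675 * 1.236 = 1.2515 kg
Step 5: ED = E_pack / m_pack = 200 / 1.2515 = 159.8 Wh/kg

159.8 Wh/kg


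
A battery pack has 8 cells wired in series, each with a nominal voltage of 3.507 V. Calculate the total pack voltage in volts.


V_pack = n * V_cell = 8 * 3.507 = 28.056 V

28.056 V


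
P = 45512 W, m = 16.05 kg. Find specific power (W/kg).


SP = P / m = 45512 / 16.05 = 2836 W/kg

2836 W/kg


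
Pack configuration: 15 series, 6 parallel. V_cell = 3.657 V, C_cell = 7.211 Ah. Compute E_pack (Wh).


E = Ns * Vcell * Np * Ccell = 15 * 3.657 * 6 * 7.211 = 2373 Wh

2373 Wh


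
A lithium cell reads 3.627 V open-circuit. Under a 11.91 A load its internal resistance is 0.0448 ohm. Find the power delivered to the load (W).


Step 1: V_terminal = OCV - I*R = 3.627 - 11.91 * 0.0448 = 3.0934 V
Step 2: P_out = V_terminal * I = 3.0934 * 11.91 = 36.84 W

36.84 W


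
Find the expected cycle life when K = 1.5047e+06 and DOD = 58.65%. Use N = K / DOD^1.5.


DOD^1.5 = 449.16
N = K / DOD^1.5 = 1.5047e+06 / 449.16 = 3350

3350 cycles


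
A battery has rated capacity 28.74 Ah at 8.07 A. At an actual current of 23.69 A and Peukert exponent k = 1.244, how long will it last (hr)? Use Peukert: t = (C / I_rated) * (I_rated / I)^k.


t_rated = C / I_rated = 28.74 / 8.07 = 3.5613 hr
(I_rated/I)^k = (0.34065)^1.244 = 0.26193
t = t_rated * (I_rated/I)^k = 3.5613 * 0.26193 = 0.9328 hr

0.9328 hr


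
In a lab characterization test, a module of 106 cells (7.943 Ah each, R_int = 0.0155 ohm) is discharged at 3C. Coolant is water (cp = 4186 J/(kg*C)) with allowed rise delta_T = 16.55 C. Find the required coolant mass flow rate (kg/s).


Step 1: I = 3 * 7.943 = 23.829 A
Step 2: Q_cell = I^2 * R = 23.829^2 * 0.0155 = 8.8012 W
Step 3: Q_total = 106 * 8.8012 = 932.93 W
Step 4: m_dot = Q_total / (cp * dT) = 932.93 / (4186 * 16.55) = 0.01347 kg/s

0.01347 kg/s


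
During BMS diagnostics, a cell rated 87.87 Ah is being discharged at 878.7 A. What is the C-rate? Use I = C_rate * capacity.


C_rate = I / capacity = 878.7 / 87.87 = 10C

10C


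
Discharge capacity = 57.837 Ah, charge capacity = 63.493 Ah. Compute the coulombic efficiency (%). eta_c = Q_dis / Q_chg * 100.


eta_c = Q_dis / Q_chg * 100 = 57.837 / 63.493 * 100 = 91.09%

91.09%


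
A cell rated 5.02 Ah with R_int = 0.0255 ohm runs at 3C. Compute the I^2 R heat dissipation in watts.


Step 1: I = C_rate * capacity = 3 * 5.02 = 15.06 A
Step 2: Q = I^2 * R = 15.06^2 * 0.0255 = 226.8 * 0.0255 = 5.783 W

5.783 W


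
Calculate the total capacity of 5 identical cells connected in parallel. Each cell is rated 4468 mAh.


Convert: C_cell = 4468 mAh = 4.468 Ah
C_total = 5 * 4.468 = 22.34 Ah

22.34 Ah


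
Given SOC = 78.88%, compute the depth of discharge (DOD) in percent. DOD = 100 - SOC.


DOD = 100 - SOC = 100 - 78.88 = 21.12%

21.12%


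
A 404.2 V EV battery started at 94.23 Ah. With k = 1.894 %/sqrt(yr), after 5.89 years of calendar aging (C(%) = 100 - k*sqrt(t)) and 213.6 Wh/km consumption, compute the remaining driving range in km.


Step 1: capacity retention = 100 - 1.894 * sqrt(5.89) = 100 - 1.894 * 2.4269 = 95.403%
Step 2: C_now = 94.23 * 95.403/100 = 89.898 Ah
Step 3: E_pack = V * C_now = 404.2 * 89.898 = 36337 Wh
Step 4: range = E_pack / consumption = 36337 / 213.6 = 170.1 km

170.1 km


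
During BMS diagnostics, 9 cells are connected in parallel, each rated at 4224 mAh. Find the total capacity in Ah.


Convert: C_cell = 4224 mAh = 4.224 Ah
C_total = 9 * 4.224 = 38.016 Ah

38.016 Ah


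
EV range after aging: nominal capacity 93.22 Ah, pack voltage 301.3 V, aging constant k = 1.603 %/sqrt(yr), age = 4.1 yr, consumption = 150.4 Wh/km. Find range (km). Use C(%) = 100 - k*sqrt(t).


Step 1: capacity retention = 100 - 1.603 * sqrt(4.1) = 100 - 1.603 * 2.0248 = 96.754%
Step 2: C_now = 93.22 * 96.754/100 = 90.194 Ah
Step 3: E_pack = V * C_now = 301.3 * 90.194 = 27175 Wh
Step 4: range = E_pack / consumption = 27175 / 150.4 = 180.7 km

180.7 km


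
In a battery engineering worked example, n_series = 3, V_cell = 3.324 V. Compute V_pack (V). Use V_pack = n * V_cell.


With 3 cells in series at 3.324 V each, V_pack = 9.972 V

9.972 V


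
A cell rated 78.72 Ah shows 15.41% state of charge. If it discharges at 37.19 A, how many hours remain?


Step 1: remaining = SOC/100 * C_total = 15.41/100 * 78.72 = 12.131 Ah
Step 2: t = remaining / I = 12.131 / 37.19 = 0.3262 hr

0.3262 hr


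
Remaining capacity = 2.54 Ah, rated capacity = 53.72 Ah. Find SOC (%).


SOC% = 2.54 / 53.72 * 100 = 4.728%

4.728%


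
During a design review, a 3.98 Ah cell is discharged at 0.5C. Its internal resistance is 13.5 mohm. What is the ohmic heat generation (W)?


Convert: R = 13.5 mohm = 0.0135 ohm
Step 1: I = C_rate * capacity = 0.5 * 3.98 = 1.99 A
Step 2: Q = I^2 * R = 1.99^2 * 0.0135 = 3.9601 * 0.0135 = 0.05346 W

0.05346 W


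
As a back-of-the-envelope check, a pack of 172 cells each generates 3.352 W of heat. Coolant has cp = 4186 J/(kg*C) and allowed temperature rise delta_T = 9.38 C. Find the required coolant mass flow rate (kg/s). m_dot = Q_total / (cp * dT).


Q_total = 172 * 3.352 = 576.54 W
m_dot = Q_total / (cp * dT) = 576.54 / (4186 * 9.38) = 0.01468 kg/s

0.01468 kg/s


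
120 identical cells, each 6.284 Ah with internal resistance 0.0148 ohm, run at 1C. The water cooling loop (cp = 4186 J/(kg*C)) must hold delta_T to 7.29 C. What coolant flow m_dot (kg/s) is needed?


Step 1: I = 1 * 6.284 = 6.284 A
Step 2: Q_cell = I^2 * R = 6.284^2 * 0.0148 = 0.58443 W
Step 3: Q_total = 120 * 0.58443 = 70.132 W
Step 4: m_dot = Q_total / (cp * dT) = 70.132 / (4186 * 7.29) = 0.002298 kg/s

0.002298 kg/s


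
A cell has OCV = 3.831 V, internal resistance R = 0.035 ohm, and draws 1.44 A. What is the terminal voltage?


IR drop = 1.44 * 0.035 = 0.0504 V
V = 3.831 - 0.0504 = 3.781 V

3.781 V


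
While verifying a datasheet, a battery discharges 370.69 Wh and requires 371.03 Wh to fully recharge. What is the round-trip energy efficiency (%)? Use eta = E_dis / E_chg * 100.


Round-trip efficiency = 370.69/371.03 * 100% = 99.91%

99.91%


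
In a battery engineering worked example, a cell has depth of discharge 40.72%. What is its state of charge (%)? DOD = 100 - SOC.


SOC = 100 - DOD = 100 - 40.72 = 59.28%

59.28%


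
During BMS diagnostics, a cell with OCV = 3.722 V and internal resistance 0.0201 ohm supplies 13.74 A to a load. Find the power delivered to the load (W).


Step 1: V_terminal = OCV - I*R = 3.722 - 13.74 * 0.0201 = 3.4458 V
Step 2: P_out = V_terminal * I = 3.4458 * 13.74 = 47.35 W

47.35 W


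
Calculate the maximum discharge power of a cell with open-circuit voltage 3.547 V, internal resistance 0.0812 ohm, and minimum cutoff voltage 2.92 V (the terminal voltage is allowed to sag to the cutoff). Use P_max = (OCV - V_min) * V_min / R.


P_max = (OCV - V_min) * V_min / R = (3.547 - 2.92) * 2.92 / 0.0812 = 0.627 * 2.92 / 0.0812 = 22.55 W

22.55 W


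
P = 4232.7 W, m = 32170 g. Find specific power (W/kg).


Convert: m = 32170 g = 32.17 kg
SP = P / m = 4232.7 / 32.17 = 131.6 W/kg

131.6 W/kg


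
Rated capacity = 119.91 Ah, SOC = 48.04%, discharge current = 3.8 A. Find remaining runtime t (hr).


Step 1: remaining = SOC/100 * C_total = 48.04/100 * 119.91 = 57.605 Ah
Step 2: t = remaining / I = 57.605 / 3.8 = 15.16 hr

15.16 hr


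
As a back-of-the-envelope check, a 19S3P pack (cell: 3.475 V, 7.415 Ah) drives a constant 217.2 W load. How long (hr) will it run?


Step 1: E_pack = Ns * V_cell * Np * C_cell = 19 * 3.475 * 3 * 7.415 = 1468.7 Wh
Step 2: t = E_pack / P = 1468.7 / 217.2 = 6.762 hr

6.762 hr


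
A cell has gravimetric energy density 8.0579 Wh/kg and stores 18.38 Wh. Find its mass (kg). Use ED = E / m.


m = E / ED = 18.38 / 8.0579 = 2.281 kg

2.281 kg


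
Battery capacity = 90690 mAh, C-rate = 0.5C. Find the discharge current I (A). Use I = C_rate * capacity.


Convert: capacity = 90690 mAh = 90.69 Ah
I = C_rate * capacity = 0.5 * 90.69 = 45.345 A

45.345 A
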